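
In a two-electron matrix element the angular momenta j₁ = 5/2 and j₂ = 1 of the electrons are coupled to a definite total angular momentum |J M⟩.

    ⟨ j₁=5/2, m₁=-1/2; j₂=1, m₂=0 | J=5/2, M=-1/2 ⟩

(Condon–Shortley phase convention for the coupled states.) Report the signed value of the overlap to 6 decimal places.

j₁+j₂−J=1  J+j₁−j₂=4  J−j₁+j₂=1  j₁+j₂+J+1=7
(j₁±m₁, j₂±m₂, J±M) = (2,3,1,1,2,3)
P² = 144/35
sum k=0..1:
  [0] +1/6 = 1/6
  [1] −1/4 = -1/4
S = -1/12
C² = P²·S² = 1/35 ; C = -0.169031

-0.169031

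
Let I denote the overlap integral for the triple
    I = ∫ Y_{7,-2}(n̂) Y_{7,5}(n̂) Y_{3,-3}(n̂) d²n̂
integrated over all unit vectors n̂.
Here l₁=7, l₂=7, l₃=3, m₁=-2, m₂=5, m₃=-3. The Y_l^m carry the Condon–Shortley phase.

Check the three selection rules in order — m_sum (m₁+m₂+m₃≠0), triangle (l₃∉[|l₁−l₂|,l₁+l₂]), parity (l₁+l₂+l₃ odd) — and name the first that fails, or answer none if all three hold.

parity

Σmᵢ = 0  ✓
l₃∈[|l₁−l₂|,l₁+l₂]=[0,14], have l₃=3  ✓
Σlᵢ = 17 ⇒ odd  ✗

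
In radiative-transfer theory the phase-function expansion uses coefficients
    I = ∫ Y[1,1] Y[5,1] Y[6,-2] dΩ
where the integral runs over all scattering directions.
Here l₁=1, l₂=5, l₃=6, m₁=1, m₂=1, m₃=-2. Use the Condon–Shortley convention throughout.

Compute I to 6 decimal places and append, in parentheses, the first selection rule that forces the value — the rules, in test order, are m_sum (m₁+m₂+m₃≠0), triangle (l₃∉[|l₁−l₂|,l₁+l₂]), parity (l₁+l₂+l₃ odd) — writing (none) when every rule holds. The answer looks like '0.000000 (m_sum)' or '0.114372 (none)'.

Checks pass: Σm=0; 12 even; l₃=6∈[4,6].
(2·1+1)(2·5+1)(2·6+1) = 429
Δ: 0! 2! 10! / 13! → 1/858
sum: t=0:+1/14400 = 1/14400
3j²(1 5 6; 0 0 0) = Δ·Π!·Σ² = 6/143  (sign +1)
sum: t=0:+1/34560 = 1/34560
3j²(1 5 6; 1 1 -2) = Δ·Π!·Σ² = 14/429  (sign +1)
combine: 4πI² = 429·6/143·14/429 = 84/143
take √, sign +1: I = 0.21620548
No selection rule forces the value: the integral is nonzero (none).

0.216205 (none)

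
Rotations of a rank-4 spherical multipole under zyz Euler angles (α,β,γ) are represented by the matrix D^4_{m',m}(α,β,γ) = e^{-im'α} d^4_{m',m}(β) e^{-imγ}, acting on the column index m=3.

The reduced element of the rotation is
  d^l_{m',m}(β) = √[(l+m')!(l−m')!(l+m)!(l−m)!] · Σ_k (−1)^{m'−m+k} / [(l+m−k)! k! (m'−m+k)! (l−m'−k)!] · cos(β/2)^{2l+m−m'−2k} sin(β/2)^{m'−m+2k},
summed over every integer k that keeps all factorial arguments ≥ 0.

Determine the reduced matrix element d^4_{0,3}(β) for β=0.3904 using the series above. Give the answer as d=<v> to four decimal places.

d=0.0754

d^4_{0,3}(β=0.3904) via the finite sum:
c=cos(0.390400/2)=0.981009, s=sin(0.390400/2)=0.193963; N=√[24·24·5040·1]=1703.830978
k: max(0,(3)−(0))=3 … min(4+(3),4−(0))=4
  k=3: (−1)^0·1703.8310/(144)·0.9810^5·0.1940^3 = +0.078448
  k=4: (−1)^1·1703.8310/(144)·0.9810^3·0.1940^5 = -0.003067
d^4_{0,3}(0.3904) = +0.078448 -0.003067 = +0.075382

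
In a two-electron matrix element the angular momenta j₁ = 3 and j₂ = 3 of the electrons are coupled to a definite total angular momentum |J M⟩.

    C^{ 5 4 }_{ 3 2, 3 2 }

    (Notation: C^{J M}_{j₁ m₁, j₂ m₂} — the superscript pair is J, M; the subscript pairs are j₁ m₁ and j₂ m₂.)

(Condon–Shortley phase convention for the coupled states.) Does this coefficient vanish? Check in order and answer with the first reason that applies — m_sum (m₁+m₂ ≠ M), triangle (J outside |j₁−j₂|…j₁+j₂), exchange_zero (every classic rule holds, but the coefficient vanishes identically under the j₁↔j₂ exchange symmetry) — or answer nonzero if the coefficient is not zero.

exchange_zero

m-sum: m₁+m₂ = 2+2 = 4, M = 4  ✓
triangle: |j₁−j₂| = 0 ≤ J = 5 ≤ j₁+j₂ = 6  ✓
exchange: j₁=j₂ and m₁=m₂, and (−1)^(j₁+j₂−J) = (−1)^1 = −1 forces ⟨j₁m₁;j₂m₂|JM⟩ = −⟨j₂m₂;j₁m₁|JM⟩ = −⟨j₁m₁;j₂m₂|JM⟩ ⇒ the coefficient vanishes identically
Racah sum check: Σ_k collapses to 0 ⇒ CG = 0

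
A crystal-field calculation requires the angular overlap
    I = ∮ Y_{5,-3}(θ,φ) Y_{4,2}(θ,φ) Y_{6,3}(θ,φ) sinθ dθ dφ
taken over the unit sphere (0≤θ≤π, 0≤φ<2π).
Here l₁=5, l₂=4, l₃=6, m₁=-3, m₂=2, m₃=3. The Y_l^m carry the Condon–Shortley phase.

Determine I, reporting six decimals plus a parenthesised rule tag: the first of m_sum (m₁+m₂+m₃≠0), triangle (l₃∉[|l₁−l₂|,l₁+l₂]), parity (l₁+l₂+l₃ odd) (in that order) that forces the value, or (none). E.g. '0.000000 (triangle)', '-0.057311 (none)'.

m-sum = -3 + 2 + 3 = 2 ≠ 0 ⇒ I = 0

0.000000 (m_sum)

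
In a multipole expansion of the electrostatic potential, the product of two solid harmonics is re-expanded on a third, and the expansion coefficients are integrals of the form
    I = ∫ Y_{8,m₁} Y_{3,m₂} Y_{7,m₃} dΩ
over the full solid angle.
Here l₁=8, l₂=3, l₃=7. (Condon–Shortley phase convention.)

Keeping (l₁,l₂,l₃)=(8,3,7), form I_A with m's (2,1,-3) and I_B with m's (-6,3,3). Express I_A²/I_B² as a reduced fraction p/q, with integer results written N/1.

3364/9009

Shared (l₁,l₂,l₃)=(8,3,7): N and (l;000)² cancel in I_A²/I_B².
A: Δ = 4!·12!·2!/19! = 1/5290740; Racah Σ t=2..4: t=2:+1/7741440 t=3:−1/13063680 t=4:+1/348364800 = 29/522547200; ⇒ 3j(8 3 7; 2 1 -3)² = 1682/264537, sgn +1
B: Δ = 4!·12!·2!/19! = 1/5290740; Racah Σ t=4..4: t=4:+1/348364800 = 1/348364800; ⇒ 3j(8 3 7; -6 3 3)² = 11/646, sgn +1
I_A²/I_B² = (1682/264537)/(11/646) = 3364/9009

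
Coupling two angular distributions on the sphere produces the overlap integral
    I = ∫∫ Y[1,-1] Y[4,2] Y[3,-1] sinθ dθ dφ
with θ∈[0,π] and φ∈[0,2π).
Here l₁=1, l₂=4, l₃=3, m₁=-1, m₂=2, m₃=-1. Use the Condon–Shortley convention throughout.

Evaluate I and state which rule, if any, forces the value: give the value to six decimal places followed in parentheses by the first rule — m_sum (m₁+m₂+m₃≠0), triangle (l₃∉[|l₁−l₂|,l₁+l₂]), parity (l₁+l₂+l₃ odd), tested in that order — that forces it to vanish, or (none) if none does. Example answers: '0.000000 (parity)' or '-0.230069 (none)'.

0.238414 (none)

Rules hold: Σm=0, L=8 even, 3≤3≤5.
N = 3·9·7 = 189
Δ = 2!·0!·6!/9! = 1/252
Racah Σ t=1..1: t=1:−1/36 = -1/36
⇒ 3j(1 4 3; 0 0 0)² = 4/63, sgn +1
Racah Σ t=2..2: t=2:+1/96 = 1/96
⇒ 3j(1 4 3; -1 2 -1)² = 5/84, sgn +1
4πI² = N·(3j₀)²·(3jₘ)² = 5/7
I = +1·√(0.714286/4π) = 0.23841361
No selection rule forces the value: the integral is nonzero (none).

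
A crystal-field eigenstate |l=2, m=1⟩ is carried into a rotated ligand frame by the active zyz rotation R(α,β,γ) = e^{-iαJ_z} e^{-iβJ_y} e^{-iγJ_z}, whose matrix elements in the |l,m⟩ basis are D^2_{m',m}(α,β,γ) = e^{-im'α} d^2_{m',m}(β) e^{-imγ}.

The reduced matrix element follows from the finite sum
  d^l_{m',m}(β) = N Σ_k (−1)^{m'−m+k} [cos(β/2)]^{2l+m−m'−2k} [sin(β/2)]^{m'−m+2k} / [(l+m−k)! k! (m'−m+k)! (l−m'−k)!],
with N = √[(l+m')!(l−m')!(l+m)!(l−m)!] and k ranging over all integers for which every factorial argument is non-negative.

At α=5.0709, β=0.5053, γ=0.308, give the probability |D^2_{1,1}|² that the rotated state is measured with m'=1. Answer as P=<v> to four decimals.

P=0.4945

First d^2_{1,1}(β=0.5053), then the phase factors e^{-i(1)α} and e^{-i(1)γ}:
With c≡cos(β/2)=0.968253 and s≡sin(β/2)=0.249971, N=[6·1·6·1]^{1/2}=6.000000
k∈{0,1} keeps every argument non-negative
  k=0: (−1)^0·6.0000/(6)·0.9683^4·0.2500^0 = +0.878934
  k=1: (−1)^1·6.0000/(2)·0.9683^2·0.2500^2 = -0.175743
d^2_{1,1}(0.5053) = +0.878934 -0.175743 = +0.703191
|D^2_{1,1}|² = |d^2_{1,1}(β)|² = (+0.703191)² = 0.494477 (the z-rotation phases have unit modulus)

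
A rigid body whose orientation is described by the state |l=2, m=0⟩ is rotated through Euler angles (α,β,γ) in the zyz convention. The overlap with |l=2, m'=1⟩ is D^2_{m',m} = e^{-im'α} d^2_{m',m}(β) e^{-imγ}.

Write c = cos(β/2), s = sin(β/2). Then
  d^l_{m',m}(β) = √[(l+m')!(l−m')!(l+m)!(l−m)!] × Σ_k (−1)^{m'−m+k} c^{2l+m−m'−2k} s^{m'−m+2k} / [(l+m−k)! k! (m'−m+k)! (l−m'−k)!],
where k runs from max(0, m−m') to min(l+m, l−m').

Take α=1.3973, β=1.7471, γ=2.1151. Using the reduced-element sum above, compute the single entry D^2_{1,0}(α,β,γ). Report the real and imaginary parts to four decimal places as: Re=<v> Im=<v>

Re=0.0365 Im=-0.2083

Split into d^2_{1,0}(β=1.7471) × two z-phases.
c=cos(1.747100/2)=0.642109, s=sin(1.747100/2)=0.766613; N=√[6·1·2·2]=4.898979
k: max(0,(0)−(1))=0 … min(2+(0),2−(1))=1
  k=0: (−1)^1·4.8990/(2)·0.6421^3·0.7666^1 = -0.497140
  k=1: (−1)^2·4.8990/(2)·0.6421^1·0.7666^3 = +0.708620
d^2_{1,0}(1.7471) = -0.497140 +0.708620 = +0.211480
Attach z-rotation phases: D = e^{-i(1)(1.3973)}·(+0.211480)·e^{-i(0)(2.1151)} = +0.036507-0.208305i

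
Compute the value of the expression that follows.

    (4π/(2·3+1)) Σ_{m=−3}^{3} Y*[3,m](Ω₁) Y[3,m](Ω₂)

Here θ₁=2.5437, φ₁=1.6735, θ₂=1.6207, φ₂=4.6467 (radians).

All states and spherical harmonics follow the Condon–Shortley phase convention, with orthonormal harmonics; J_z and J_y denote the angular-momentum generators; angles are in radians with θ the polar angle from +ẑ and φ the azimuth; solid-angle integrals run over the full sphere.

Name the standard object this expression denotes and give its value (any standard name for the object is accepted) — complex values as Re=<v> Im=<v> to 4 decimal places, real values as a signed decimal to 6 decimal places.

Legendre polynomial (addition theorem), +0.431976

This sum is the spherical-harmonic addition theorem: it equals the Legendre polynomial P_l(cos γ) of the angle γ between the two directions.
Summing Y*_{l m}(θ₁,φ₁)·Y_{l m}(θ₂,φ₂) over m ∈ [−3, 3]; prefactor 4π/(2·3+1) = 1.795196:
  [-3]  conj(Y_{3,-3})(Ω₁) = (0.022567, -0.070912) ; Y_{3,-3}(Ω₂) = (0.081385, -0.407622) ; Δ = (-0.027069, -0.014970)
  [-2]  conj(Y_{3,-2})(Ω₁) = (0.262022, 0.054591) ; Y_{3,-2}(Ω₂) = (0.050415, 0.006662) ; Δ = (0.012846, 0.004498)
  [-1]  conj(Y_{3,-1})(Ω₁) = (-0.045055, 0.437147) ; Y_{3,-1}(Ω₂) = (0.020924, -0.318075) ; Δ = (0.138102, 0.023478)
  [+0]  conj(Y_{3,0})(Ω₁) = (-0.128220, -0.000000) ; Y_{3,0}(Ω₂) = (0.055614, 0.000000) ; Δ = (-0.007131, -0.000000)
  [+1]  conj(Y_{3,1})(Ω₁) = (0.045055, 0.437147) ; Y_{3,1}(Ω₂) = (-0.020924, -0.318075) ; Δ = (0.138102, -0.023478)
  [+2]  conj(Y_{3,2})(Ω₁) = (0.262022, -0.054591) ; Y_{3,2}(Ω₂) = (0.050415, -0.006662) ; Δ = (0.012846, -0.004498)
  [+3]  conj(Y_{3,3})(Ω₁) = (-0.022567, -0.070912) ; Y_{3,3}(Ω₂) = (-0.081385, -0.407622) ; Δ = (-0.027069, 0.014970)
Total Σ_m = (0.240629, 0.000000). Multiply by 1.795196: (0.431976, 0.000000). P_3(cos γ) = 0.431976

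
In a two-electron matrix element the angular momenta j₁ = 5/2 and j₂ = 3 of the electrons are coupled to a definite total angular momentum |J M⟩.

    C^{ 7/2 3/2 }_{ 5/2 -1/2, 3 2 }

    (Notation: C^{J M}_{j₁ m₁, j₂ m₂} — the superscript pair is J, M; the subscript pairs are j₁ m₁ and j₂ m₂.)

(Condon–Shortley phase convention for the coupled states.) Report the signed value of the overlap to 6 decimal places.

+√(2/21) ≈ +0.308607

√[8·2!3!4!/10! · 2!3!5!1!5!2!] = √(1536/7)
  +(−1)^1/∏(1,1,2,4,1,0)! = -1/48  (running -1/48)
  +(−1)^2/∏(2,0,1,3,2,1)! = 1/24  (running 1/48)
⟨..|..⟩ = √(1536/7)·(1/48) = +0.308607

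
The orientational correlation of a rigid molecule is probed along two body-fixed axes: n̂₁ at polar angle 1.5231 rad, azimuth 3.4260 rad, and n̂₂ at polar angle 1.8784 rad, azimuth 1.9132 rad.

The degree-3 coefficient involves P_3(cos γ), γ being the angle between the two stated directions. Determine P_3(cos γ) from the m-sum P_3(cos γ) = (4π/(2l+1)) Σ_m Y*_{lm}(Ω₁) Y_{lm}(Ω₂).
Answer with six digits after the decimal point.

Expand P_3 via completeness: Σ_{m} conj(Y_{3,m}) at Ω₁ times Y_{3,m} at Ω₂ —
  term(m=-3) = -0.02600 - 0.14791j   from Y*(Ω₁)=-0.27341 - 0.31327j, Y(Ω₂)=0.30913 + 0.18681j
  term(m=-2) = 0.01357 - 0.00158j   from Y*(Ω₁)=0.04096 + 0.02619j, Y(Ω₂)=0.21770 - 0.17778j
  term(m=-1) = 0.00309 + 0.05315j   from Y*(Ω₁)=0.30632 + 0.08955j, Y(Ω₂)=0.05601 + 0.15714j
  term(m=+0) = -0.01527 + 0.00000j   from Y*(Ω₁)=-0.05317 + 0.00000j, Y(Ω₂)=0.28718 + 0.00000j
  term(m=+1) = 0.00309 - 0.05315j   from Y*(Ω₁)=-0.30632 + 0.08955j, Y(Ω₂)=-0.05601 + 0.15714j
  term(m=+2) = 0.01357 + 0.00158j   from Y*(Ω₁)=0.04096 - 0.02619j, Y(Ω₂)=0.21770 + 0.17778j
  term(m=+3) = -0.02600 + 0.14791j   from Y*(Ω₁)=0.27341 - 0.31327j, Y(Ω₂)=-0.30913 + 0.18681j
Total Σ_m = -0.03395 + 0.00000j. Multiply by 1.795196: -0.06095 + 0.00000j. P_3(cos γ) = -0.060948

-0.060948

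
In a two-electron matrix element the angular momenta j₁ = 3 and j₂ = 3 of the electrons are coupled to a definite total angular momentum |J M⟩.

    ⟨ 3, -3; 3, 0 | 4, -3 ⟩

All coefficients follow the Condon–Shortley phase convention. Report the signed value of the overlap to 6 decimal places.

+√(9/22) = +0.639602

√[9·2!4!4!/11! · 0!6!3!3!1!7!] = √(373248/11)
  +(−1)^2/∏(2,0,4,1,0,3)! = 1/288  (running 1/288)
⟨..|..⟩ = √(373248/11)·(1/288) = +0.639602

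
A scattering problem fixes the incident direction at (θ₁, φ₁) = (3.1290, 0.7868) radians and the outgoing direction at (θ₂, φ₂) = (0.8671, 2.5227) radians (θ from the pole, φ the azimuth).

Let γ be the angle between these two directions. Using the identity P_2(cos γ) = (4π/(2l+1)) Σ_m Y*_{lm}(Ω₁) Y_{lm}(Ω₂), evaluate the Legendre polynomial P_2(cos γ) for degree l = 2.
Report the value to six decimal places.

Addition theorem: P_2(cos γ) = (4π/5) Σ_m Y*_{lm}(Ω₁) Y_{lm}(Ω₂), m = −2…2:
  m=-2: (-0.00000 + 0.00006j) × (0.07341 + 0.21222j) = -0.00001 + 0.00000j  (running Σ = -0.00001 + 0.00000j)
  m=-1: (-0.00687 - 0.00689j) × (-0.31044 - 0.22111j) = 0.00061 + 0.00366j  (running Σ = 0.00060 + 0.00366j)
  m=0: (0.63063 + 0.00000j) × (0.08074 + 0.00000j) = 0.05091 + 0.00000j  (running Σ = 0.05151 + 0.00366j)
  m=1: (0.00687 - 0.00689j) × (0.31044 - 0.22111j) = 0.00061 - 0.00366j  (running Σ = 0.05212 + 0.00000j)
  m=2: (-0.00000 - 0.00006j) × (0.07341 - 0.21222j) = -0.00001 - 0.00000j  (running Σ = 0.05211 - 0.00000j)
Accumulated sum 0.05211 - 0.00000j; after 4π/(2l+1) scaling, 0.13096 - 0.00000j ⇒ P_2 = 0.130959

0.130959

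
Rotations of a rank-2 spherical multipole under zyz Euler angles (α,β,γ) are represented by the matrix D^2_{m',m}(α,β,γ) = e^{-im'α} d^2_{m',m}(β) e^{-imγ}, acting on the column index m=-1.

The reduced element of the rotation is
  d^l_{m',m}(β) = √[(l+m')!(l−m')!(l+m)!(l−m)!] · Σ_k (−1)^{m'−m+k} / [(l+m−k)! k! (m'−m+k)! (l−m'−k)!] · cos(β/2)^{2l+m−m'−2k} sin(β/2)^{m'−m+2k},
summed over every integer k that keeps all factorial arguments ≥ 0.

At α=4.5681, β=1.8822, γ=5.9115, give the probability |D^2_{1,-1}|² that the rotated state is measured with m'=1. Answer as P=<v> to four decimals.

P=0.0640

First d^2_{1,-1}(β=1.8822), then the phase factors e^{-i(1)α} and e^{-i(-1)γ}:
Half-angle: c=0.588899, s=0.808206. N=√(6·1·1·6)=6.000000
The bounds max(0,m−m')=0 and min(l+m,l−m')=1 give 2 terms
  k=0: (−1)^2·6.0000/(2)·0.5889^2·0.8082^2 = +0.679592
  k=1: (−1)^3·6.0000/(6)·0.5889^0·0.8082^4 = -0.426667
d^2_{1,-1}(1.8822) = +0.679592 -0.426667 = +0.252924
|D^2_{1,-1}|² = |d^2_{1,-1}(β)|² = (+0.252924)² = 0.063971 (the z-rotation phases have unit modulus)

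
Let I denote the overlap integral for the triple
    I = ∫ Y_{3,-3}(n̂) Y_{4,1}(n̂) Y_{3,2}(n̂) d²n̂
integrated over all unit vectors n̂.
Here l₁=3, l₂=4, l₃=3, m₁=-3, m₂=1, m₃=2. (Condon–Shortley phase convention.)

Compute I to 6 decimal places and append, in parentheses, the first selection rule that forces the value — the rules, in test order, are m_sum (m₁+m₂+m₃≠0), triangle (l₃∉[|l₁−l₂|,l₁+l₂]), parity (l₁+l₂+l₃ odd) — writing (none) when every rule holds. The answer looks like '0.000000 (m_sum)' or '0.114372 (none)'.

Rules hold: Σm=0, L=10 even, 1≤3≤7.
N = 7·9·7 = 441
Δ = 4!·2!·4!/11! = 1/34650
Racah Σ t=1..3: t=1:−1/72 t=2:+1/16 t=3:−1/72 = 5/144
⇒ 3j(3 4 3; 0 0 0)² = 2/77, sgn -1
Racah Σ t=4..4: t=4:+1/288 = 1/288
⇒ 3j(3 4 3; -3 1 2)² = 5/231, sgn -1
4πI² = N·(3j₀)²·(3jₘ)² = 30/121
I = +1·√(0.247934/4π) = 0.14046335
No selection rule forces the value: the integral is nonzero (none).

0.140463 (none)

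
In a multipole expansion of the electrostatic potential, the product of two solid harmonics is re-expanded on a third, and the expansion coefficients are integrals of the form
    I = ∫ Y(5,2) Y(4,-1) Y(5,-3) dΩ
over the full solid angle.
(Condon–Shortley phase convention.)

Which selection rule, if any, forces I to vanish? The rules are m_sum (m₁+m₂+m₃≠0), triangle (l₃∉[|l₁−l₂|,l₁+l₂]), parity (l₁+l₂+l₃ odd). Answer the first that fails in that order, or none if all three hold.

m_sum

m₁+m₂+m₃ = 2 − 1 − 3 = -2  ✗
triangle: |5−4|=1 ≤ l₃=5 ≤ 5+4=9
parity: l₁+l₂+l₃ = 14 is even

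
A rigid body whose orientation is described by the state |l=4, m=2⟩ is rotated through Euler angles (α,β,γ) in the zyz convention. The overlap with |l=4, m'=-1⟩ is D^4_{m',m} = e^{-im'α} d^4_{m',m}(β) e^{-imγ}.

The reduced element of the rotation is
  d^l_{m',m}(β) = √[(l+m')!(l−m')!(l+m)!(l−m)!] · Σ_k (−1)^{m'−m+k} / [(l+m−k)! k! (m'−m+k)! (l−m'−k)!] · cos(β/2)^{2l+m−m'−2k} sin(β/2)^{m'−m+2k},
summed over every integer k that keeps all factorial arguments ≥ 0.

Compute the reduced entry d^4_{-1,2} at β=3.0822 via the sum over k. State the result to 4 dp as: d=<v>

d^4_{-1,2}(β=3.0822) via the finite sum:
With c≡cos(β/2)=0.029692 and s≡sin(β/2)=0.999559, N=[6·120·720·2]^{1/2}=1018.233765
Admissible k: 3..5 (factorial args all ≥0)
  k=3: (−1)^0·1018.2338/(72)·0.0297^5·0.9996^3 = +0.000000
  k=4: (−1)^1·1018.2338/(48)·0.0297^3·0.9996^5 = -0.000554
  k=5: (−1)^2·1018.2338/(240)·0.0297^1·0.9996^7 = +0.125584
d^4_{-1,2}(3.0822) = +0.000000 -0.000554 +0.125584 = +0.125030

d=0.1250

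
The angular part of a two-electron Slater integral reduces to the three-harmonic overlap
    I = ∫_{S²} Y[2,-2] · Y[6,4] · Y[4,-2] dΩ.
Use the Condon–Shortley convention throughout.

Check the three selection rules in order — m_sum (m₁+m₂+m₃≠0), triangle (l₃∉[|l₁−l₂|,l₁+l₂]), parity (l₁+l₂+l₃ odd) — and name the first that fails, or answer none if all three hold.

none

m₁+m₂+m₃ = -2 + 4 − 2 = 0  ✓
triangle: |2−6|=4 ≤ l₃=4 ≤ 2+6=8  ✓
parity: l₁+l₂+l₃ = 12 is even  ✓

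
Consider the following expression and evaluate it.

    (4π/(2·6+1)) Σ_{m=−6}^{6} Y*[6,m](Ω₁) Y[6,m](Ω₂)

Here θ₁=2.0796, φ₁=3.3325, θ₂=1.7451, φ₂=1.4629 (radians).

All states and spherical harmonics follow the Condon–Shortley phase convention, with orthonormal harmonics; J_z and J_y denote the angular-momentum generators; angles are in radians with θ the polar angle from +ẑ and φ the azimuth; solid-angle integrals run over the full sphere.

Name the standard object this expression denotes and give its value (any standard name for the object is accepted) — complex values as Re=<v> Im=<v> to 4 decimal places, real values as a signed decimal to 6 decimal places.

Legendre polynomial (addition theorem), -0.141323

This sum is the spherical-harmonic addition theorem: it equals the Legendre polynomial P_l(cos γ) of the angle γ between the two directions.
Term-by-term m-sum for l=6 (normalisation 4π/13 = 0.966644):
  m=-6: Y*=+0.088442+0.195234i  Y=-0.351608-0.265842i  product +0.020804-0.092157i
  m=-5: Y*=+0.239368+0.337958i  Y=-0.138123+0.230695i  product -0.111027+0.008541i
  m=-4: Y*=+0.241407+0.231119i  Y=-0.204008-0.093954i  product -0.027534-0.069831i
  m=-3: Y*=-0.069226-0.044638i  Y=-0.091611+0.273067i  product +0.018531-0.014814i
  m=-2: Y*=-0.325754-0.130796i  Y=-0.150736-0.033042i  product +0.044781+0.030479i
  m=-1: Y*=-0.044862-0.008670i  Y=-0.031276+0.288742i  product +0.003907-0.012682i
  m=+0: Y*=+0.334706-0.000000i  Y=-0.134813+0.000000i  product -0.045123+0.000000i
  m=+1: Y*=+0.044862-0.008670i  Y=+0.031276+0.288742i  product +0.003907+0.012682i
  m=+2: Y*=-0.325754+0.130796i  Y=-0.150736+0.033042i  product +0.044781-0.030479i
  m=+3: Y*=+0.069226-0.044638i  Y=+0.091611+0.273067i  product +0.018531+0.014814i
  m=+4: Y*=+0.241407-0.231119i  Y=-0.204008+0.093954i  product -0.027534+0.069831i
  m=+5: Y*=-0.239368+0.337958i  Y=+0.138123+0.230695i  product -0.111027-0.008541i
  m=+6: Y*=+0.088442-0.195234i  Y=-0.351608+0.265842i  product +0.020804+0.092157i
Total Σ_m = -0.146200+0.000000i. Multiply by 0.966644: -0.141323+0.000000i. P_6(cos γ) = -0.141323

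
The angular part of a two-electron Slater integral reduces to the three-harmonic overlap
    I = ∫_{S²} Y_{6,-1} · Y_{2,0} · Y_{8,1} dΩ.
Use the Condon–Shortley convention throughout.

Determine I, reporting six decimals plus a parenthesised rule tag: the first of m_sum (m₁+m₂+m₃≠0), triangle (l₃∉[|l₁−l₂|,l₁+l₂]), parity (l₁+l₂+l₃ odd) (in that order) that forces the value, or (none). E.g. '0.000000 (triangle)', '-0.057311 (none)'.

Rules hold: Σm=0, L=16 even, 4≤8≤8.
N = 13·5·17 = 1105
Δ = 0!·12!·4!/17! = 1/30940
Racah Σ t=0..0: t=0:+1/2073600 = 1/2073600
⇒ 3j(6 2 8; 0 0 0)² = 28/1105, sgn +1
Racah Σ t=0..0: t=0:+1/2419200 = 1/2419200
⇒ 3j(6 2 8; -1 0 1)² = 27/1105, sgn -1
4πI² = N·(3j₀)²·(3jₘ)² = 756/1105
I = -1·√(0.684163/4π) = -0.23333228
No selection rule forces the value: the integral is nonzero (none).

-0.233332 (none)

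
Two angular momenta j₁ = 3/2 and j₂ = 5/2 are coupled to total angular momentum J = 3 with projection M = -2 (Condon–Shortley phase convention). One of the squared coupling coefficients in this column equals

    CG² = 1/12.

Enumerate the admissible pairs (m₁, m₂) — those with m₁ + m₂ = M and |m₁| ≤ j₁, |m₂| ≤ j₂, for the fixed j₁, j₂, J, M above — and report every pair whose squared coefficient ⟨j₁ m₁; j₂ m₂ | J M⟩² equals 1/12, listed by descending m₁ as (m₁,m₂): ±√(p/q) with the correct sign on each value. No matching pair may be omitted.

Admissible pairs with m₁+m₂ = M = -2: (-3/2,-1/2), (-1/2,-3/2), (1/2,-5/2)
  (m₁,m₂)=(1/2,-5/2): CG² = 5/12, CG = +√(5/12)
  (m₁,m₂)=(-1/2,-3/2): CG² = 1/12, CG = +√(1/12)   ← matches the target
  (m₁,m₂)=(-3/2,-1/2): CG² = 1/2, CG = −√(1/2)
Pairs with CG² = 1/12: (-1/2,-3/2): +√(1/12)

(-1/2,-3/2): +√(1/12)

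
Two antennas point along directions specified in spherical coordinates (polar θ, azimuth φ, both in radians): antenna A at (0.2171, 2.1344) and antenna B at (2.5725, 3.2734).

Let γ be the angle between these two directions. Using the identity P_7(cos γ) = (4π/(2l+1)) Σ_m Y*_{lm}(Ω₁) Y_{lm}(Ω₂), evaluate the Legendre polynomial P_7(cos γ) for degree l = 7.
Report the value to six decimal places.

Summing Y*_{l m}(θ₁,φ₁)·Y_{l m}(θ₂,φ₂) over m ∈ [−7, 7]; prefactor 4π/(2·7+1) = 0.837758:
  m=-7: Y*=-0.000008+0.000007i  Y=-0.003983+0.005260i  product -0.000000-0.000000i
  m=-6: Y*=+0.000177+0.000043i  Y=-0.027138+0.027436i  product -0.000006+0.000004i
  m=-5: Y*=-0.000617-0.001838i  Y=-0.108413+0.083973i  product +0.000221+0.000148i
  m=-4: Y*=-0.009156+0.011239i  Y=-0.280424+0.163263i  product +0.000733-0.004646i
  m=-3: Y*=+0.076949+0.009280i  Y=-0.450102+0.187876i  product -0.036378+0.010280i
  m=-2: Y*=-0.122127-0.257017i  Y=-0.330739+0.089265i  product +0.063335+0.074104i
  m=-1: Y*=-0.335308+0.530567i  Y=+0.176278-0.023370i  product -0.046708+0.101364i
  m=+0: Y*=+0.481051-0.000000i  Y=+0.410694+0.000000i  product +0.197565+0.000000i
  m=+1: Y*=+0.335308+0.530567i  Y=-0.176278-0.023370i  product -0.046708-0.101364i
  m=+2: Y*=-0.122127+0.257017i  Y=-0.330739-0.089265i  product +0.063335-0.074104i
  m=+3: Y*=-0.076949+0.009280i  Y=+0.450102+0.187876i  product -0.036378-0.010280i
  m=+4: Y*=-0.009156-0.011239i  Y=-0.280424-0.163263i  product +0.000733+0.004646i
  m=+5: Y*=+0.000617-0.001838i  Y=+0.108413+0.083973i  product +0.000221-0.000148i
  m=+6: Y*=+0.000177-0.000043i  Y=-0.027138-0.027436i  product -0.000006-0.000004i
  m=+7: Y*=+0.000008+0.000007i  Y=+0.003983+0.005260i  product -0.000000+0.000000i
Σ over m = +0.159958-0.000000i; ×(4π/15) → +0.134006-0.000000i. Real part: 0.134006

0.134006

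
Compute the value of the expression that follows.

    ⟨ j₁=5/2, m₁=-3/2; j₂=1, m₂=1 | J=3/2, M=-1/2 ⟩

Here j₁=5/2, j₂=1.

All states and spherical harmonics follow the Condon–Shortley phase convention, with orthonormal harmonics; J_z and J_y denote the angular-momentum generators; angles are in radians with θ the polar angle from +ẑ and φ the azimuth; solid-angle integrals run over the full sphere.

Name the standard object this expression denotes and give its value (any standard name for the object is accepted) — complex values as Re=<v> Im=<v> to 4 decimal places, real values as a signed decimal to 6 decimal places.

Clebsch–Gordan coefficient, +√(2/5) ≈ +0.632456

This is a Clebsch–Gordan (vector-coupling) coefficient.
triangle: 2!·3!·0!/6! = 12/720
(j±m)!: 1!·4!·2!·0!·1!·2! = 96
prefactor² = (2J+1)·Δ·N² = 32/5
  k=2: +1/(2!·0!·2!·0!·1!·0!) = 1/4
Σ = 1/4  ⇒  CG² = 32/5·(1/4)² = 2/5
CG = +√(2/5) = +0.632456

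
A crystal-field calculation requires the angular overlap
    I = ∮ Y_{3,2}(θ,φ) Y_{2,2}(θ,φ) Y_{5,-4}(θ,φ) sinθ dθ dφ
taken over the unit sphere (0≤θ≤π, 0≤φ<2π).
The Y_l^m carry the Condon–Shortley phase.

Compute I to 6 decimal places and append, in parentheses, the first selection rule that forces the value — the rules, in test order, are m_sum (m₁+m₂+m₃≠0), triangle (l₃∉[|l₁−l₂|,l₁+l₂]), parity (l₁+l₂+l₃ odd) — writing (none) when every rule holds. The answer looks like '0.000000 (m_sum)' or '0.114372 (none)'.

0.268967 (none)

Checks pass: Σm=0; 10 even; l₃=5∈[1,5].
(2·3+1)(2·2+1)(2·5+1) = 385
Δ: 0! 6! 4! / 11! → 1/2310
sum: t=0:+1/144 = 1/144
3j²(3 2 5; 0 0 0) = Δ·Π!·Σ² = 10/231  (sign -1)
sum: t=0:+1/2880 = 1/2880
3j²(3 2 5; 2 2 -4) = Δ·Π!·Σ² = 3/55  (sign -1)
combine: 4πI² = 385·10/231·3/55 = 10/11
take √, sign +1: I = 0.26896683
No selection rule forces the value: the integral is nonzero (none).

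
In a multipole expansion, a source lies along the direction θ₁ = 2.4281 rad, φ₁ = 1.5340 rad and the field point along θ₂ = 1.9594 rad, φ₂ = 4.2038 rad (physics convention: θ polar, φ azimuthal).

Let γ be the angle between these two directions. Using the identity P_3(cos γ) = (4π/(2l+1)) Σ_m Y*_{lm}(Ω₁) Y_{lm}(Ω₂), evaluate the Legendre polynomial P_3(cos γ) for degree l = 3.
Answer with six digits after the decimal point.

Term-by-term m-sum for l=3 (normalisation 4π/7 = 1.795196):
  m=-3: (-0.012885-0.116253i) × (+0.330348-0.014885i) = -0.005987-0.038212i  (running Σ = -0.005987-0.038212i)
  m=-2: (+0.330086-0.024336i) × (+0.174364+0.282098i) = +0.064420+0.088873i  (running Σ = +0.058433+0.050661i)
  m=-1: (+0.014460+0.392789i) × (+0.041097-0.073715i) = +0.029549+0.015077i  (running Σ = +0.087982+0.065738i)
  m=0: (+0.039984-0.000000i) × (+0.322690+0.000000i) = +0.012902+0.000000i  (running Σ = +0.100884+0.065738i)
  m=1: (-0.014460+0.392789i) × (-0.041097-0.073715i) = +0.029549-0.015077i  (running Σ = +0.130433+0.050661i)
  m=2: (+0.330086+0.024336i) × (+0.174364-0.282098i) = +0.064420-0.088873i  (running Σ = +0.194853-0.038212i)
  m=3: (+0.012885-0.116253i) × (-0.330348-0.014885i) = -0.005987+0.038212i  (running Σ = +0.188866-0.000000i)
Total Σ_m = +0.188866-0.000000i. Multiply by 1.795196: +0.339051-0.000000i. P_3(cos γ) = 0.339051

0.339051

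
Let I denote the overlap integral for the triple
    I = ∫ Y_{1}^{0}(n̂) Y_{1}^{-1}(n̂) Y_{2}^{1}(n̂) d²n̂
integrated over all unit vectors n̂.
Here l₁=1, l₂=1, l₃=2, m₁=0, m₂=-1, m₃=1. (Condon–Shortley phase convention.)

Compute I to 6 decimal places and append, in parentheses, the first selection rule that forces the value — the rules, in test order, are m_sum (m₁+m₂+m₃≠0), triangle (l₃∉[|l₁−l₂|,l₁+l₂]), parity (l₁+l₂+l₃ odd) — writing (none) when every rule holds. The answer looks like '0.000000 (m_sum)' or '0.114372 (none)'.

-0.218510 (none)

Checks pass: Σm=0; 4 even; l₃=2∈[0,2].
(2·1+1)(2·1+1)(2·2+1) = 45
Δ: 0! 2! 2! / 5! → 1/30
sum: t=0:+1/1 = 1/1
3j²(1 1 2; 0 0 0) = Δ·Π!·Σ² = 2/15  (sign +1)
sum: t=0:+1/2 = 1/2
3j²(1 1 2; 0 -1 1) = Δ·Π!·Σ² = 1/10  (sign -1)
combine: 4πI² = 45·2/15·1/10 = 3/5
take √, sign -1: I = -0.21850969
No selection rule forces the value: the integral is nonzero (none).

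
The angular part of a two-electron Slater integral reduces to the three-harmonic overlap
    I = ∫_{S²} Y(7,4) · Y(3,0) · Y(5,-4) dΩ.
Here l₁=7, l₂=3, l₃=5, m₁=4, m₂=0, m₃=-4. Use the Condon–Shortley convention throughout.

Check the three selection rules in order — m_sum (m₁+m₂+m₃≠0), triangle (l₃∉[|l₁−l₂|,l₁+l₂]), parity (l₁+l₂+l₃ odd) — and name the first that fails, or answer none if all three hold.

parity

m₁+m₂+m₃ = 4 + 0 − 4 = 0  ✓
triangle: |7−3|=4 ≤ l₃=5 ≤ 7+3=10  ✓
parity: l₁+l₂+l₃ = 15 is odd  ✗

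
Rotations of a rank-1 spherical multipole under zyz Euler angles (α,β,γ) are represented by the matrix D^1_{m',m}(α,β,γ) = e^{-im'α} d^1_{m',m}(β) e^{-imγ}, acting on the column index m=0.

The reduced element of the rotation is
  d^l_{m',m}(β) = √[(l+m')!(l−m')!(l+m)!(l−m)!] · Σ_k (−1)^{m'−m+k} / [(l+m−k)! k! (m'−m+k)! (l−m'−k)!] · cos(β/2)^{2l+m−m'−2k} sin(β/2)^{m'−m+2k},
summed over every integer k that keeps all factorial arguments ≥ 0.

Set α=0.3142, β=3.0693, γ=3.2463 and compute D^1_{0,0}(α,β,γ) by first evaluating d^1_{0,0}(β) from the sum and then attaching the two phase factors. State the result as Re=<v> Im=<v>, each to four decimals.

Re=-0.9974 Im=0.0000

Split into d^1_{0,0}(β=3.0693) × two z-phases.
c=cos(3.069300/2)=0.036138, s=sin(3.069300/2)=0.999347; N=√[1·1·1·1]=1.000000
The bounds max(0,m−m')=0 and min(l+m,l−m')=1 give 2 terms
  k=0: (−1)^0·1.0000/(1)·0.0361^2·0.9993^0 = +0.001306
  k=1: (−1)^1·1.0000/(1)·0.0361^0·0.9993^2 = -0.998694
d^1_{0,0}(3.0693) = +0.001306 -0.998694 = -0.997388
Attach z-rotation phases: D = e^{-i(0)(0.3142)}·(-0.997388)·e^{-i(0)(3.2463)} = -0.997388+0.000000i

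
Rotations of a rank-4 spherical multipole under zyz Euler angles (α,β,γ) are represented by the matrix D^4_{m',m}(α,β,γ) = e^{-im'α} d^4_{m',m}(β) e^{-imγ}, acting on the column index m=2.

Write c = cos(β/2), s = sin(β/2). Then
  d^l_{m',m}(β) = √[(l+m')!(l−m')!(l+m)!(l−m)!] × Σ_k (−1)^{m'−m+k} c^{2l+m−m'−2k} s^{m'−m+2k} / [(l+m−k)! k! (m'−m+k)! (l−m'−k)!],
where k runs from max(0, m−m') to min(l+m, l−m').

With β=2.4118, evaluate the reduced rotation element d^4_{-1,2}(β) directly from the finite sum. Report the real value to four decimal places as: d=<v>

d^4_{-1,2}(β=2.4118) via the finite sum:
With c≡cos(β/2)=0.356852 and s≡sin(β/2)=0.934161, N=[6·120·720·2]^{1/2}=1018.233765
Admissible k: 3..5 (factorial args all ≥0)
  k=3: (−1)^0·1018.2338/(72)·0.3569^5·0.9342^3 = +0.066715
  k=4: (−1)^1·1018.2338/(48)·0.3569^3·0.9342^5 = -0.685773
  k=5: (−1)^2·1018.2338/(240)·0.3569^1·0.9342^7 = +0.939888
d^4_{-1,2}(2.4118) = +0.066715 -0.685773 +0.939888 = +0.320830

d=0.3208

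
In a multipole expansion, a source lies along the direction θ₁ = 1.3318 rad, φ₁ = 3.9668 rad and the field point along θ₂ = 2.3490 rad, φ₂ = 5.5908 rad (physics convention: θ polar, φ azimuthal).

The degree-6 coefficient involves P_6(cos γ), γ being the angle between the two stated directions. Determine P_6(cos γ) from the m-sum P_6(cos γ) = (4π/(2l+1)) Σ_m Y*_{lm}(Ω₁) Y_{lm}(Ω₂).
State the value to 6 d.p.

Summing Y*_{l m}(θ₁,φ₁)·Y_{l m}(θ₂,φ₂) over m ∈ [−6, 6]; prefactor 4π/(2·6+1) = 0.966644:
  term(m=-6) = -0.02432 + 0.00804j   from Y*(Ω₁)=0.09613 - 0.39480j, Y(Ω₂)=-0.03338 - 0.05347j
  term(m=-5) = 0.01940 + 0.07122j   from Y*(Ω₁)=0.18977 + 0.28568j, Y(Ω₂)=0.20427 + 0.06777j
  term(m=-4) = -0.04836 + 0.01045j   from Y*(Ω₁)=0.12040 + 0.01934j, Y(Ω₂)=-0.37799 + 0.14750j
  term(m=-3) = 0.02142 + 0.13308j   from Y*(Ω₁)=-0.26506 + 0.20826j, Y(Ω₂)=0.19393 - 0.34969j
  term(m=-2) = -0.00069 + 0.00007j   from Y*(Ω₁)=-0.00232 + 0.02909j, Y(Ω₂)=0.00439 + 0.02334j
  term(m=-1) = -0.00629 - 0.11805j   from Y*(Ω₁)=-0.22000 - 0.23825j, Y(Ω₂)=0.28059 + 0.23271j
  term(m=+0) = 0.00055 + 0.00000j   from Y*(Ω₁)=-0.00409 + 0.00000j, Y(Ω₂)=-0.13407 + 0.00000j
  term(m=+1) = -0.00629 + 0.11805j   from Y*(Ω₁)=0.22000 - 0.23825j, Y(Ω₂)=-0.28059 + 0.23271j
  term(m=+2) = -0.00069 - 0.00007j   from Y*(Ω₁)=-0.00232 - 0.02909j, Y(Ω₂)=0.00439 - 0.02334j
  term(m=+3) = 0.02142 - 0.13308j   from Y*(Ω₁)=0.26506 + 0.20826j, Y(Ω₂)=-0.19393 - 0.34969j
  term(m=+4) = -0.04836 - 0.01045j   from Y*(Ω₁)=0.12040 - 0.01934j, Y(Ω₂)=-0.37799 - 0.14750j
  term(m=+5) = 0.01940 - 0.07122j   from Y*(Ω₁)=-0.18977 + 0.28568j, Y(Ω₂)=-0.20427 + 0.06777j
  term(m=+6) = -0.02432 - 0.00804j   from Y*(Ω₁)=0.09613 + 0.39480j, Y(Ω₂)=-0.03338 + 0.05347j
Accumulated sum -0.07710 - 0.00000j; after 4π/(2l+1) scaling, -0.07453 - 0.00000j ⇒ P_6 = -0.074531

-0.074531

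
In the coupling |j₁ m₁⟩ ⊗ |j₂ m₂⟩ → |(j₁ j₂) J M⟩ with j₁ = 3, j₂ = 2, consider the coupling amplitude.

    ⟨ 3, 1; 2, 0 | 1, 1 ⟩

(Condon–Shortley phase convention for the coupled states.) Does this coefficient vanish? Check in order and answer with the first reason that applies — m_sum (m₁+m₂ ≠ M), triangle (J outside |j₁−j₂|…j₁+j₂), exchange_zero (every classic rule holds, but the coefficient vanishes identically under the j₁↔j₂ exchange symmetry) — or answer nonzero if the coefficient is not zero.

m-sum: m₁+m₂ = 1+0 = 1, M = 1  ✓
triangle: |j₁−j₂| = 1 ≤ J = 1 ≤ j₁+j₂ = 5  ✓
exchange: j₁≠j₂ or m₁≠m₂ — the exchange symmetry imposes no constraint here
value check: CG = +√(6/35) = +0.414039 ≠ 0

nonzero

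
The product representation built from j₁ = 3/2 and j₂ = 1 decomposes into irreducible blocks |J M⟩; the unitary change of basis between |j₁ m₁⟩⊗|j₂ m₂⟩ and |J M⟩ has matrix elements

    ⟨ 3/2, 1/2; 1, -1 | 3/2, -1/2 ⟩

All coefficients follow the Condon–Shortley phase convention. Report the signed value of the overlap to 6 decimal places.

+0.730297

√[4·1!2!1!/5! · 2!1!0!2!1!2!] = √(8/15)
  +(−1)^0/∏(0,1,1,0,1,1)! = 1  (running 1)
⟨..|..⟩ = √(8/15)·(1) = +0.730297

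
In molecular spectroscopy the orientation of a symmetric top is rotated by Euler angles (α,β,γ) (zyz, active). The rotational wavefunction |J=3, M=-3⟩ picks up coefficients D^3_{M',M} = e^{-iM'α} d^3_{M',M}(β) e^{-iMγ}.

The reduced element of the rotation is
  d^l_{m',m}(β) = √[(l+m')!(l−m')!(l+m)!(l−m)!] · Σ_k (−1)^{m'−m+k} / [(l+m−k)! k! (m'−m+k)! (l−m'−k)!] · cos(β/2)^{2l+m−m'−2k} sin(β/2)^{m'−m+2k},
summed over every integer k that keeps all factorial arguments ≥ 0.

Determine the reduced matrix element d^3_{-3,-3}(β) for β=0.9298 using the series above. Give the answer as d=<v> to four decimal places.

d=0.5101

d^3_{-3,-3}(β=0.9298) via the finite sum:
Half-angle: c=0.893866, s=0.448333. N=√(1·720·1·720)=720.000000
k: max(0,(-3)−(-3))=0 … min(3+(-3),3−(-3))=0
  k=0: (−1)^0·720.0000/(720)·0.8939^6·0.4483^0 = +0.510077
d^3_{-3,-3}(0.9298) = +0.510077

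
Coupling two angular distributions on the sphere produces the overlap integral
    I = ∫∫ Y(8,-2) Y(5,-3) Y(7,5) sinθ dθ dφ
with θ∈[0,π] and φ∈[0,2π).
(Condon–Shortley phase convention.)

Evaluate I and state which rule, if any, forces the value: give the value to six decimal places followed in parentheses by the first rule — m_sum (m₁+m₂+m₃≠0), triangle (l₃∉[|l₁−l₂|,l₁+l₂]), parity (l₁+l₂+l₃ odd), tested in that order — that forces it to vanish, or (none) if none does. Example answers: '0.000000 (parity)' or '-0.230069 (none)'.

m-sum 0 ✓  L=20 even ✓  3≤7≤13 ✓
Π(2lᵢ+1) = 17×11×15 = 2805
triangle coeff Δ(8,5,7) = 1/814773960
Σ_t [1,5]: t=1:−1/87091200 t=2:+1/4976640 t=3:−1/2073600 t=4:+1/4976640 t=5:−1/87091200 = -1/9676800
(3j)²=360/46189 [(8 5 7; 0 0 0)], sign=+1
Σ_t [0,2]: t=0:+1/10450944000 t=1:−1/261273600 t=2:+1/92897280 = 7/995328000
(3j)²=1029/83980 [(8 5 7; -2 -3 5)], sign=+1
⇒ 4πI² = 277830/1037153
I = (+1)√(277830/1037153/(4π)) = 0.14600349
No selection rule forces the value: the integral is nonzero (none).

0.146003 (none)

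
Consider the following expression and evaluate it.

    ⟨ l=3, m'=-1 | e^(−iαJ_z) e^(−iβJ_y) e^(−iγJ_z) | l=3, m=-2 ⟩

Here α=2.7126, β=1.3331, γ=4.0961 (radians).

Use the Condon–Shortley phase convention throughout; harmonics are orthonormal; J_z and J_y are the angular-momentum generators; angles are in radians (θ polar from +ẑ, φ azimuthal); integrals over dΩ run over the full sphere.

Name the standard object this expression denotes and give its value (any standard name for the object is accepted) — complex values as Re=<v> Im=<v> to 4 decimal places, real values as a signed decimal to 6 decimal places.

Wigner D-matrix element, Re=-0.0126 Im=-0.1388

This is a Wigner D-matrix element — the rotation-matrix element ⟨l m'| R(α,β,γ) |l m⟩ in the angular-momentum basis.
First d^3_{-1,-2}(β=1.3331), then the phase factors e^{-i(-1)α} and e^{-i(-2)γ}:
c=cos(1.333100/2)=0.785959, s=sin(1.333100/2)=0.618278; N=√[2·24·1·120]=75.894664
The bounds max(0,m−m')=0 and min(l+m,l−m')=1 give 2 terms
  k=0: (−1)^1·75.8947/(24)·0.7860^5·0.6183^1 = -0.586387
  k=1: (−1)^2·75.8947/(12)·0.7860^3·0.6183^3 = +0.725741
d^3_{-1,-2}(1.3331) = -0.586387 +0.725741 = +0.139354
Phases: e^{-i·(-1)·2.7126}=-0.909385+0.415955i, e^{-i·(-2)·4.0961}=-0.331807+0.943347i ⇒ D=-0.012632-0.138781i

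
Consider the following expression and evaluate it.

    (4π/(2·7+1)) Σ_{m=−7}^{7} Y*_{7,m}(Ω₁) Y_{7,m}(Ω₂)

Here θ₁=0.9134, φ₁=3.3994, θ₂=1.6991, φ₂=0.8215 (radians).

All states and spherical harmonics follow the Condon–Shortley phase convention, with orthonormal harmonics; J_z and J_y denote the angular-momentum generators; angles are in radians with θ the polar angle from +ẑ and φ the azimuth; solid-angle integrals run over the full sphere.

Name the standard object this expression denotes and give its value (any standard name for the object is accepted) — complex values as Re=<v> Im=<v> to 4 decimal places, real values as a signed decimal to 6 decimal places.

Legendre polynomial (addition theorem), +0.001088

This sum is the spherical-harmonic addition theorem: it equals the Legendre polynomial P_l(cos γ) of the angle γ between the two directions.
Term-by-term m-sum for l=7 (normalisation 4π/15 = 0.837758):
  term(m=-7) = 0.03188 - 0.03311j   from Y*(Ω₁)=0.02257 - 0.09473j, Y(Ω₂)=0.40658 + 0.23969j
  term(m=-6) = 0.06224 - 0.01527j   from Y*(Ω₁)=0.00674 + 0.28120j, Y(Ω₂)=-0.04897 - 0.22250j
  term(m=-5) = -0.11552 - 0.03868j   from Y*(Ω₁)=-0.12221 - 0.42220j, Y(Ω₂)=0.15761 - 0.22798j
  term(m=-4) = -0.05223 - 0.06407j   from Y*(Ω₁)=0.16772 + 0.28007j, Y(Ω₂)=-0.25058 + 0.03644j
  term(m=-3) = -0.00237 - 0.01965j   from Y*(Ω₁)=0.06701 + 0.06542j, Y(Ω₂)=-0.16469 - 0.13239j
  term(m=-2) = 0.04111 - 0.08655j   from Y*(Ω₁)=-0.31979 - 0.18124j, Y(Ω₂)=0.01880 + 0.25999j
  term(m=-1) = -0.01006 + 0.00636j   from Y*(Ω₁)=0.06221 + 0.01640j, Y(Ω₂)=-0.12602 + 0.13546j
  term(m=+0) = 0.09121 + 0.00000j   from Y*(Ω₁)=0.34768 + 0.00000j, Y(Ω₂)=0.26235 + 0.00000j
  term(m=+1) = -0.01006 - 0.00636j   from Y*(Ω₁)=-0.06221 + 0.01640j, Y(Ω₂)=0.12602 + 0.13546j
  term(m=+2) = 0.04111 + 0.08655j   from Y*(Ω₁)=-0.31979 + 0.18124j, Y(Ω₂)=0.01880 - 0.25999j
  term(m=+3) = -0.00237 + 0.01965j   from Y*(Ω₁)=-0.06701 + 0.06542j, Y(Ω₂)=0.16469 - 0.13239j
  term(m=+4) = -0.05223 + 0.06407j   from Y*(Ω₁)=0.16772 - 0.28007j, Y(Ω₂)=-0.25058 - 0.03644j
  term(m=+5) = -0.11552 + 0.03868j   from Y*(Ω₁)=0.12221 - 0.42220j, Y(Ω₂)=-0.15761 - 0.22798j
  term(m=+6) = 0.06224 + 0.01527j   from Y*(Ω₁)=0.00674 - 0.28120j, Y(Ω₂)=-0.04897 + 0.22250j
  term(m=+7) = 0.03188 + 0.03311j   from Y*(Ω₁)=-0.02257 - 0.09473j, Y(Ω₂)=-0.40658 + 0.23969j
Accumulated sum 0.00130 - 0.00000j; after 4π/(2l+1) scaling, 0.00109 - 0.00000j ⇒ P_7 = 0.001088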